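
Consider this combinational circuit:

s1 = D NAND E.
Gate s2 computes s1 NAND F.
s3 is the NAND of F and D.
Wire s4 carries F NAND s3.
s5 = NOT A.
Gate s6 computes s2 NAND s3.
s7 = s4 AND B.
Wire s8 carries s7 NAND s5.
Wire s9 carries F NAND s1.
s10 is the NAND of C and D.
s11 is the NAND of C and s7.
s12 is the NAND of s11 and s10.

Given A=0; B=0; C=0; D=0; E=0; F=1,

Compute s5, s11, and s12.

s3 = F NAND D = 1 NAND 0 = 1
s4 = F NAND s3 = 1 NAND 1 = 0
s5 = NOT A = NOT 0 = 1
s7 = s4 AND B = 0 AND 0 = 0
s10 = C NAND D = 0 NAND 0 = 1
s11 = C NAND s7 = 0 NAND 0 = 1
s12 = s11 NAND s10 = 1 NAND 1 = 0

s5 = 1, s11 = 1, s12 = 0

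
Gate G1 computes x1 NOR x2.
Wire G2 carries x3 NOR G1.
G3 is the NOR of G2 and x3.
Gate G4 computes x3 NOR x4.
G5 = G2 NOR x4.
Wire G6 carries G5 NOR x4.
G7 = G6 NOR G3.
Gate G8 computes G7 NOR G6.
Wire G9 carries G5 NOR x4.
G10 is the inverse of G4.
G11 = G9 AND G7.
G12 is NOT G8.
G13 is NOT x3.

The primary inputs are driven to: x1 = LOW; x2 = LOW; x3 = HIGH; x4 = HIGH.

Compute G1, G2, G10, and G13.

G1 = x1 NOR x2 = LOW NOR LOW = HIGH
G2 = x3 NOR G1 = HIGH NOR HIGH = LOW
G4 = x3 NOR x4 = HIGH NOR HIGH = LOW
G10 = NOT G4 = NOT LOW = HIGH
G13 = NOT x3 = NOT HIGH = LOW

G1 = HIGH, G2 = LOW, G10 = HIGH, G13 = LOW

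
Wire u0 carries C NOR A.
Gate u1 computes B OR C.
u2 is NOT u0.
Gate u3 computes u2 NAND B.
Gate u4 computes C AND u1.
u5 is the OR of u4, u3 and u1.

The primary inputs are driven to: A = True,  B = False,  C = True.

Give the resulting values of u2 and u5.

u0 = C NOR A = True NOR True = False
u1 = B OR C = False OR True = True
u2 = NOT u0 = NOT False = True
u3 = u2 NAND B = True NAND False = True
u4 = C AND u1 = True AND True = True
u5 = u4 OR u3 OR u1 = True OR True OR True = True

u2 = True  u5 = True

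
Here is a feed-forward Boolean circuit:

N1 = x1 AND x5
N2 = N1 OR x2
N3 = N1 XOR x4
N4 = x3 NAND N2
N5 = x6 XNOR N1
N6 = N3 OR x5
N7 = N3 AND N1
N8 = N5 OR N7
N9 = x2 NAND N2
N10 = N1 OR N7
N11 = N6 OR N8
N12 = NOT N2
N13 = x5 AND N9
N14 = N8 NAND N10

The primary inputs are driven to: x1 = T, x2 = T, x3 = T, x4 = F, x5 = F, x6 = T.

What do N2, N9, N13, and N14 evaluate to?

N2 = T; N9 = F; N13 = F; N14 = T

N1 = x1 AND x5 = T AND F = F
N2 = N1 OR x2 = F OR T = T
N3 = N1 XOR x4 = F XOR F = F
N5 = x6 XNOR N1 = T XNOR F = F
N7 = N3 AND N1 = F AND F = F
N8 = N5 OR N7 = F OR F = F
N9 = x2 NAND N2 = T NAND T = F
N10 = N1 OR N7 = F OR F = F
N13 = x5 AND N9 = F AND F = F
N14 = N8 NAND N10 = F NAND F = T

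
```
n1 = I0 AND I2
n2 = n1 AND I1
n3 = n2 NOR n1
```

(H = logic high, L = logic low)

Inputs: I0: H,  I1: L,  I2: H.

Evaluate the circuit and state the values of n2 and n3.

n2 = L, n3 = L

n1 = I0 AND I2 = H AND H = H
n2 = n1 AND I1 = H AND L = L
n3 = n2 NOR n1 = L NOR H = L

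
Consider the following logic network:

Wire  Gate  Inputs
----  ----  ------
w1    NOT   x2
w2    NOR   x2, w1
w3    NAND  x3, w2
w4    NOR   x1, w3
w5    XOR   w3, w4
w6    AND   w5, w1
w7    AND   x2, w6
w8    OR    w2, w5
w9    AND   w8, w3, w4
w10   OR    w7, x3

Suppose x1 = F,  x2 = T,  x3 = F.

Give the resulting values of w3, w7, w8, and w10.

w3 = T  w7 = F  w8 = T  w10 = F

w1 = NOT x2 = NOT T = F
w2 = x2 NOR w1 = T NOR F = F
w3 = x3 NAND w2 = F NAND F = T
w4 = x1 NOR w3 = F NOR T = F
w5 = w3 XOR w4 = T XOR F = T
w6 = w5 AND w1 = T AND F = F
w7 = x2 AND w6 = T AND F = F
w8 = w2 OR w5 = F OR T = T
w10 = w7 OR x3 = F OR F = F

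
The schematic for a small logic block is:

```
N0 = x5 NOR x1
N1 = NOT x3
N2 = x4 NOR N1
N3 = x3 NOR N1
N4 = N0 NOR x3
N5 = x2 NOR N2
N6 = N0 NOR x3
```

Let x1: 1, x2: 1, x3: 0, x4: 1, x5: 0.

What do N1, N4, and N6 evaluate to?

N0 = x5 NOR x1 = 0 NOR 1 = 0
N1 = NOT x3 = NOT 0 = 1
N4 = N0 NOR x3 = 0 NOR 0 = 1
N6 = N0 NOR x3 = 0 NOR 0 = 1

N1 = 1, N4 = 1, N6 = 1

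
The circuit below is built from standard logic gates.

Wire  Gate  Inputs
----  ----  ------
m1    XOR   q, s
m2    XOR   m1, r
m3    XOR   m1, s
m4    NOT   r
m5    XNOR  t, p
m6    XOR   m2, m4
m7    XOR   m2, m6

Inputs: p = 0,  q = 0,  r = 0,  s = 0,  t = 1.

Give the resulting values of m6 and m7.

m1 = q XOR s = 0 XOR 0 = 0
m2 = m1 XOR r = 0 XOR 0 = 0
m4 = NOT r = NOT 0 = 1
m6 = m2 XOR m4 = 0 XOR 1 = 1
m7 = m2 XOR m6 = 0 XOR 1 = 1

m6 = 1; m7 = 1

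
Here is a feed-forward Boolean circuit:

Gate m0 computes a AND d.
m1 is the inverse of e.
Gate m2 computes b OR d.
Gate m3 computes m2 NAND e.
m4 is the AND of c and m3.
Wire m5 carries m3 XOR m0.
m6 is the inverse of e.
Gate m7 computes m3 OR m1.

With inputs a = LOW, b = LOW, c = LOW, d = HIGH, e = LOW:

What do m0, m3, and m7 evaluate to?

m0 = LOW, m3 = HIGH, m7 = HIGH

m0 = a AND d = LOW AND HIGH = LOW
m1 = NOT e = NOT LOW = HIGH
m2 = b OR d = LOW OR HIGH = HIGH
m3 = m2 NAND e = HIGH NAND LOW = HIGH
m7 = m3 OR m1 = HIGH OR HIGH = HIGH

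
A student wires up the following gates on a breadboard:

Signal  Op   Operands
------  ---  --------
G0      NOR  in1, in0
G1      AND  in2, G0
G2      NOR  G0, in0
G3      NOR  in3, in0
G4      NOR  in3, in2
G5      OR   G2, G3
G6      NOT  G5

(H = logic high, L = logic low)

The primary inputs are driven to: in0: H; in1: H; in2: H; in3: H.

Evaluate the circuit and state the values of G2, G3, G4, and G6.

G0 = in1 NOR in0 = H NOR H = L
G2 = G0 NOR in0 = L NOR H = L
G3 = in3 NOR in0 = H NOR H = L
G4 = in3 NOR in2 = H NOR H = L
G5 = G2 OR G3 = L OR L = L
G6 = NOT G5 = NOT L = H

G2 = L, G3 = L, G4 = L, G6 = H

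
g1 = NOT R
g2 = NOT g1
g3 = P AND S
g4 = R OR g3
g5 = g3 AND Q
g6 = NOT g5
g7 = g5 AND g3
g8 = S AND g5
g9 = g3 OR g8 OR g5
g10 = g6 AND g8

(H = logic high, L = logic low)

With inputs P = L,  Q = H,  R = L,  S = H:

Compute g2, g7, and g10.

g2 = L; g7 = L; g10 = L

g1 = NOT R = NOT L = H
g2 = NOT g1 = NOT H = L
g3 = P AND S = L AND H = L
g5 = g3 AND Q = L AND H = L
g6 = NOT g5 = NOT L = H
g7 = g5 AND g3 = L AND L = L
g8 = S AND g5 = H AND L = L
g10 = g6 AND g8 = H AND L = L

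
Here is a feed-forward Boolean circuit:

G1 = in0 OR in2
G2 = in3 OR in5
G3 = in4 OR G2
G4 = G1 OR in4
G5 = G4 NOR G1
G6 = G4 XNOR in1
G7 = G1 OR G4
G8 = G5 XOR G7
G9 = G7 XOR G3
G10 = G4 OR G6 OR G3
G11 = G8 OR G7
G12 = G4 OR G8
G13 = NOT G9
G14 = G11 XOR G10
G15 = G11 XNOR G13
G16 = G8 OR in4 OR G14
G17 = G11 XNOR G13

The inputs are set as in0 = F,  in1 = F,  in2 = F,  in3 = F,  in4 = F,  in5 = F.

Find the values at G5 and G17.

G5 = T  G17 = T

G1 = in0 OR in2 = F OR F = F
G2 = in3 OR in5 = F OR F = F
G3 = in4 OR G2 = F OR F = F
G4 = G1 OR in4 = F OR F = F
G5 = G4 NOR G1 = F NOR F = T
G7 = G1 OR G4 = F OR F = F
G8 = G5 XOR G7 = T XOR F = T
G9 = G7 XOR G3 = F XOR F = F
G11 = G8 OR G7 = T OR F = T
G13 = NOT G9 = NOT F = T
G17 = G11 XNOR G13 = T XNOR T = T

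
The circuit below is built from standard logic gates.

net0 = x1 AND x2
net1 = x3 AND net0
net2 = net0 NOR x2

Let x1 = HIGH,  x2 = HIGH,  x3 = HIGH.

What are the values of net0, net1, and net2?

net0 = x1 AND x2 = HIGH AND HIGH = HIGH
net1 = x3 AND net0 = HIGH AND HIGH = HIGH
net2 = net0 NOR x2 = HIGH NOR HIGH = LOW

net0 = HIGH  net1 = HIGH  net2 = LOW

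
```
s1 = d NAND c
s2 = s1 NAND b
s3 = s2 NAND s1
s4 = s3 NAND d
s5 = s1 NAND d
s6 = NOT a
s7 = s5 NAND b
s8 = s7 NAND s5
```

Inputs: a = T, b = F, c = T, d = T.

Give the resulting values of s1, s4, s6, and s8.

s1 = F, s4 = F, s6 = F, s8 = F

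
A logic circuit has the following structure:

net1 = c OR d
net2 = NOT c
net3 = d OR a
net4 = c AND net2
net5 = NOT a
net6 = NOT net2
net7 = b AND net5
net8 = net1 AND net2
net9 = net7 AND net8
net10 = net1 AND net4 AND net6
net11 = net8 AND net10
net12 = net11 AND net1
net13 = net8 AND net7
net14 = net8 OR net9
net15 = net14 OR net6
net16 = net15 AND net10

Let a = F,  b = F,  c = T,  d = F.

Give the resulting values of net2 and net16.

net1 = c OR d = T OR F = T
net2 = NOT c = NOT T = F
net4 = c AND net2 = T AND F = F
net5 = NOT a = NOT F = T
net6 = NOT net2 = NOT F = T
net7 = b AND net5 = F AND T = F
net8 = net1 AND net2 = T AND F = F
net9 = net7 AND net8 = F AND F = F
net10 = net1 AND net4 AND net6 = T AND F AND T = F
net14 = net8 OR net9 = F OR F = F
net15 = net14 OR net6 = F OR T = T
net16 = net15 AND net10 = T AND F = F

net2 = F  net16 = F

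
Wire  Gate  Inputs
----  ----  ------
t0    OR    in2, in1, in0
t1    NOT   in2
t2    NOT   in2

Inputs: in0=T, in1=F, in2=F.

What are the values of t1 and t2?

t1 = T, t2 = T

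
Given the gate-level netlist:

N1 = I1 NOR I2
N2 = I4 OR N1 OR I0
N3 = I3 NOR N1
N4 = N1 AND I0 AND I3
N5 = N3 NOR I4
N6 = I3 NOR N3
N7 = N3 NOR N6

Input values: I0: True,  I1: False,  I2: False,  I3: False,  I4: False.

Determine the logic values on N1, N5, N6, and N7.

N1 = I1 NOR I2 = False NOR False = True
N3 = I3 NOR N1 = False NOR True = False
N5 = N3 NOR I4 = False NOR False = True
N6 = I3 NOR N3 = False NOR False = True
N7 = N3 NOR N6 = False NOR True = False

N1 = True; N5 = True; N6 = True; N7 = False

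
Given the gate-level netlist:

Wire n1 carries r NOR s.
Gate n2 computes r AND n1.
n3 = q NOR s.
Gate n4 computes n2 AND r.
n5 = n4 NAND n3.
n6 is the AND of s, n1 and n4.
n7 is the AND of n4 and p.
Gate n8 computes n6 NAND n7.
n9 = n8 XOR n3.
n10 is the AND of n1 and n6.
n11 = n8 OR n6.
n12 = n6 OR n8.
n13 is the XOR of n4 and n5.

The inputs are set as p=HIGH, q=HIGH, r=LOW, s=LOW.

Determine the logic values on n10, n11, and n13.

n1 = r NOR s = LOW NOR LOW = HIGH
n2 = r AND n1 = LOW AND HIGH = LOW
n3 = q NOR s = HIGH NOR LOW = LOW
n4 = n2 AND r = LOW AND LOW = LOW
n5 = n4 NAND n3 = LOW NAND LOW = HIGH
n6 = s AND n1 AND n4 = LOW AND HIGH AND LOW = LOW
n7 = n4 AND p = LOW AND HIGH = LOW
n8 = n6 NAND n7 = LOW NAND LOW = HIGH
n10 = n1 AND n6 = HIGH AND LOW = LOW
n11 = n8 OR n6 = HIGH OR LOW = HIGH
n13 = n4 XOR n5 = LOW XOR HIGH = HIGH

n10 = LOW, n11 = HIGH, n13 = HIGH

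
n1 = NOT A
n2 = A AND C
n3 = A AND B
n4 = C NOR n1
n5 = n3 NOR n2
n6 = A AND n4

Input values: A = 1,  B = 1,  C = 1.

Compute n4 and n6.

n1 = NOT A = NOT 1 = 0
n4 = C NOR n1 = 1 NOR 0 = 0
n6 = A AND n4 = 1 AND 0 = 0

n4 = 0  n6 = 0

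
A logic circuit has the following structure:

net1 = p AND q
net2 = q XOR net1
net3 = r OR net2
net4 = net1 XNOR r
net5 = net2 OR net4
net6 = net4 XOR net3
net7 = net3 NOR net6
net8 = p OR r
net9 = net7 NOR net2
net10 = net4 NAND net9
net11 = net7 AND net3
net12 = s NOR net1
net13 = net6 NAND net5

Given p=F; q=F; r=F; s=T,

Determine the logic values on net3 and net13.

net1 = p AND q = F AND F = F
net2 = q XOR net1 = F XOR F = F
net3 = r OR net2 = F OR F = F
net4 = net1 XNOR r = F XNOR F = T
net5 = net2 OR net4 = F OR T = T
net6 = net4 XOR net3 = T XOR F = T
net13 = net6 NAND net5 = T NAND T = F

net3 = F, net13 = F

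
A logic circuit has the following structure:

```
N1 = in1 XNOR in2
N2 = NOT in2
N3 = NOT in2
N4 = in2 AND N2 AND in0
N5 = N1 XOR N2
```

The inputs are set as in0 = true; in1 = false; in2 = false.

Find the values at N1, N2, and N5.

N1 = true, N2 = true, N5 = false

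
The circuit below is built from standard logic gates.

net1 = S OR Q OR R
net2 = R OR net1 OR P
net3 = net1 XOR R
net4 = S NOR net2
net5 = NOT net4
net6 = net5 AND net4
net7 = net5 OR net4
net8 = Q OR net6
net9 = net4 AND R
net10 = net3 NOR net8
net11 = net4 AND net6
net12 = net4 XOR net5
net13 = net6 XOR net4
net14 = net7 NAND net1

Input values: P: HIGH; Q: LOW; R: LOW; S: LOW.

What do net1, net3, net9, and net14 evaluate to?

net1 = LOW; net3 = LOW; net9 = LOW; net14 = HIGH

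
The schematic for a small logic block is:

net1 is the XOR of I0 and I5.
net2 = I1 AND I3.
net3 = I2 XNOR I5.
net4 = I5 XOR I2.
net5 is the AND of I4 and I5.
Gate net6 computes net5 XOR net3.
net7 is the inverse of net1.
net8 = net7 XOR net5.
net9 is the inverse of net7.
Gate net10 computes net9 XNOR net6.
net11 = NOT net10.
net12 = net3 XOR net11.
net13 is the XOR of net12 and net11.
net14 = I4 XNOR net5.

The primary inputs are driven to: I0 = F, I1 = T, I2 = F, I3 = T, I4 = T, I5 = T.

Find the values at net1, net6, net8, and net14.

net1 = T, net6 = T, net8 = T, net14 = T

net1 = I0 XOR I5 = F XOR T = T
net3 = I2 XNOR I5 = F XNOR T = F
net5 = I4 AND I5 = T AND T = T
net6 = net5 XOR net3 = T XOR F = T
net7 = NOT net1 = NOT T = F
net8 = net7 XOR net5 = F XOR T = T
net14 = I4 XNOR net5 = T XNOR T = T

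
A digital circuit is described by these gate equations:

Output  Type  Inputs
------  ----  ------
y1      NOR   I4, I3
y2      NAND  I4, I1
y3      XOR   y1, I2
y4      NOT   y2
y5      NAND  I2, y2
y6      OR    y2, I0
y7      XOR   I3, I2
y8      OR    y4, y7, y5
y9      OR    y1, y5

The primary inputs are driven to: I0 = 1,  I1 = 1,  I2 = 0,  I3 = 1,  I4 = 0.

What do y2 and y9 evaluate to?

y2 = 1  y9 = 1

y1 = I4 NOR I3 = 0 NOR 1 = 0
y2 = I4 NAND I1 = 0 NAND 1 = 1
y5 = I2 NAND y2 = 0 NAND 1 = 1
y9 = y1 OR y5 = 0 OR 1 = 1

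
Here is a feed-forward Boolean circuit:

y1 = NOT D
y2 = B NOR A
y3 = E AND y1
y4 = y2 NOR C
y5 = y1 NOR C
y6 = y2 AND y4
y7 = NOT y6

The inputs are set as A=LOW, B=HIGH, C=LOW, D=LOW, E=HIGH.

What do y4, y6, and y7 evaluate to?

y4 = HIGH, y6 = LOW, y7 = HIGH

y2 = B NOR A = HIGH NOR LOW = LOW
y4 = y2 NOR C = LOW NOR LOW = HIGH
y6 = y2 AND y4 = LOW AND HIGH = LOW
y7 = NOT y6 = NOT LOW = HIGH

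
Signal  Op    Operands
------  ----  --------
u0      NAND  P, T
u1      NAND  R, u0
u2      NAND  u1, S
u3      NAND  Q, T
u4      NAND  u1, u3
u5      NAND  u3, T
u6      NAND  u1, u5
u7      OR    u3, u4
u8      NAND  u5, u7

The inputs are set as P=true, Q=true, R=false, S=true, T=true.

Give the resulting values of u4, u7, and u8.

u4 = true; u7 = true; u8 = false

u0 = P NAND T = true NAND true = false
u1 = R NAND u0 = false NAND false = true
u3 = Q NAND T = true NAND true = false
u4 = u1 NAND u3 = true NAND false = true
u5 = u3 NAND T = false NAND true = true
u7 = u3 OR u4 = false OR true = true
u8 = u5 NAND u7 = true NAND true = false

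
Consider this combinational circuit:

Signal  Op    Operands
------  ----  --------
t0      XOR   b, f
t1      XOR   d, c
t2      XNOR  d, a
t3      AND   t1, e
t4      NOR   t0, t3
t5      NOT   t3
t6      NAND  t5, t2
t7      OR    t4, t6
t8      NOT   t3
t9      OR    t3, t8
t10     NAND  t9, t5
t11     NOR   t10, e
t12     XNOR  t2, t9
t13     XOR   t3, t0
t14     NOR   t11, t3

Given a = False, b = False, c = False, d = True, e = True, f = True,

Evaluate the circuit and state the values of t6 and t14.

t6 = True, t14 = False

t1 = d XOR c = True XOR False = True
t2 = d XNOR a = True XNOR False = False
t3 = t1 AND e = True AND True = True
t5 = NOT t3 = NOT True = False
t6 = t5 NAND t2 = False NAND False = True
t8 = NOT t3 = NOT True = False
t9 = t3 OR t8 = True OR False = True
t10 = t9 NAND t5 = True NAND False = True
t11 = t10 NOR e = True NOR True = False
t14 = t11 NOR t3 = False NOR True = False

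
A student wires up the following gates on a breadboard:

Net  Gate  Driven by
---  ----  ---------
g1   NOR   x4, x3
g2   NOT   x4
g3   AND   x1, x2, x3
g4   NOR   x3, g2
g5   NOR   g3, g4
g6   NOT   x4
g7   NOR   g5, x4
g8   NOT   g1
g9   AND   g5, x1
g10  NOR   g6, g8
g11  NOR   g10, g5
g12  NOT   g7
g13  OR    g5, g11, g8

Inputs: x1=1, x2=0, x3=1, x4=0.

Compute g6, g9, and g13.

g6 = 1; g9 = 1; g13 = 1

g1 = x4 NOR x3 = 0 NOR 1 = 0
g2 = NOT x4 = NOT 0 = 1
g3 = x1 AND x2 AND x3 = 1 AND 0 AND 1 = 0
g4 = x3 NOR g2 = 1 NOR 1 = 0
g5 = g3 NOR g4 = 0 NOR 0 = 1
g6 = NOT x4 = NOT 0 = 1
g8 = NOT g1 = NOT 0 = 1
g9 = g5 AND x1 = 1 AND 1 = 1
g10 = g6 NOR g8 = 1 NOR 1 = 0
g11 = g10 NOR g5 = 0 NOR 1 = 0
g13 = g5 OR g11 OR g8 = 1 OR 0 OR 1 = 1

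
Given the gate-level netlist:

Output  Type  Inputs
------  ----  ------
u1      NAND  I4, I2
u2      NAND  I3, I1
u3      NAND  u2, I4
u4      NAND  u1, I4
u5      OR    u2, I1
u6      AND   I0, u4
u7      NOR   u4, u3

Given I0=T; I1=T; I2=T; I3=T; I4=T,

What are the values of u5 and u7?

u1 = I4 NAND I2 = T NAND T = F
u2 = I3 NAND I1 = T NAND T = F
u3 = u2 NAND I4 = F NAND T = T
u4 = u1 NAND I4 = F NAND T = T
u5 = u2 OR I1 = F OR T = T
u7 = u4 NOR u3 = T NOR T = F

u5 = T  u7 = F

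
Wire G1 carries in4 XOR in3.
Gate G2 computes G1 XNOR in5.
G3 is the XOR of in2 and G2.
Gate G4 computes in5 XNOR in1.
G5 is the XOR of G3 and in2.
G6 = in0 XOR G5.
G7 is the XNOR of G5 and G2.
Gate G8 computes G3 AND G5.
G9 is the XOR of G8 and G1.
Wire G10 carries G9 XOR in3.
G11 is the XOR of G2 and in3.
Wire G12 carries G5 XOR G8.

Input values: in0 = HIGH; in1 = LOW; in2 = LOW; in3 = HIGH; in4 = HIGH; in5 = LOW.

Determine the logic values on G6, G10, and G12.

G1 = in4 XOR in3 = HIGH XOR HIGH = LOW
G2 = G1 XNOR in5 = LOW XNOR LOW = HIGH
G3 = in2 XOR G2 = LOW XOR HIGH = HIGH
G5 = G3 XOR in2 = HIGH XOR LOW = HIGH
G6 = in0 XOR G5 = HIGH XOR HIGH = LOW
G8 = G3 AND G5 = HIGH AND HIGH = HIGH
G9 = G8 XOR G1 = HIGH XOR LOW = HIGH
G10 = G9 XOR in3 = HIGH XOR HIGH = LOW
G12 = G5 XOR G8 = HIGH XOR HIGH = LOW

G6 = LOW  G10 = LOW  G12 = LOW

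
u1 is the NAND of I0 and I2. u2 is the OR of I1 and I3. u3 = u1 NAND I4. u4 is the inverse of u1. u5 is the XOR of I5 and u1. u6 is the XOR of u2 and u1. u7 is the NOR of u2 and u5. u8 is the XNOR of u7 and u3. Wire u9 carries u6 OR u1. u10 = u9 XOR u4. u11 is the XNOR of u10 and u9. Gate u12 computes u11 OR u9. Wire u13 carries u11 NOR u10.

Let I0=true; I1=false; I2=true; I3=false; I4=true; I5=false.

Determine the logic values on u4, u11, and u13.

u4 = true, u11 = false, u13 = false

u1 = I0 NAND I2 = true NAND true = false
u2 = I1 OR I3 = false OR false = false
u4 = NOT u1 = NOT false = true
u6 = u2 XOR u1 = false XOR false = false
u9 = u6 OR u1 = false OR false = false
u10 = u9 XOR u4 = false XOR true = true
u11 = u10 XNOR u9 = true XNOR false = false
u13 = u11 NOR u10 = false NOR true = false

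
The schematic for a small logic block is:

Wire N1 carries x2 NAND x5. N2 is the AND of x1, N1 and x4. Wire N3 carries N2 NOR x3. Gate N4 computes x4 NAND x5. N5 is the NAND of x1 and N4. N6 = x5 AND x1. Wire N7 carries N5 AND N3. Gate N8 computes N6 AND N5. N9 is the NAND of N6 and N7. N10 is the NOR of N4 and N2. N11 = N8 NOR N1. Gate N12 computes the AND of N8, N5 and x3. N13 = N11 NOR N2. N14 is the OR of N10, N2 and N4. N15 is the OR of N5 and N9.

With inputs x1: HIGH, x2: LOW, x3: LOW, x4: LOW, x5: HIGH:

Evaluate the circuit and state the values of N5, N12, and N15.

N5 = LOW  N12 = LOW  N15 = HIGH

N1 = x2 NAND x5 = LOW NAND HIGH = HIGH
N2 = x1 AND N1 AND x4 = HIGH AND HIGH AND LOW = LOW
N3 = N2 NOR x3 = LOW NOR LOW = HIGH
N4 = x4 NAND x5 = LOW NAND HIGH = HIGH
N5 = x1 NAND N4 = HIGH NAND HIGH = LOW
N6 = x5 AND x1 = HIGH AND HIGH = HIGH
N7 = N5 AND N3 = LOW AND HIGH = LOW
N8 = N6 AND N5 = HIGH AND LOW = LOW
N9 = N6 NAND N7 = HIGH NAND LOW = HIGH
N12 = N8 AND N5 AND x3 = LOW AND LOW AND LOW = LOW
N15 = N5 OR N9 = LOW OR HIGH = HIGH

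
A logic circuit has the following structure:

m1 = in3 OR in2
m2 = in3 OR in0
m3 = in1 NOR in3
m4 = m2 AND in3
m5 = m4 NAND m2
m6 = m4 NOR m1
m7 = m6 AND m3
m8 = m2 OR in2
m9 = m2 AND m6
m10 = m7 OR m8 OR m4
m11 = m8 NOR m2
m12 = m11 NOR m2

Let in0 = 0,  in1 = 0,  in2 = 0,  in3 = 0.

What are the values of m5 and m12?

m5 = 1, m12 = 0

m2 = in3 OR in0 = 0 OR 0 = 0
m4 = m2 AND in3 = 0 AND 0 = 0
m5 = m4 NAND m2 = 0 NAND 0 = 1
m8 = m2 OR in2 = 0 OR 0 = 0
m11 = m8 NOR m2 = 0 NOR 0 = 1
m12 = m11 NOR m2 = 1 NOR 0 = 0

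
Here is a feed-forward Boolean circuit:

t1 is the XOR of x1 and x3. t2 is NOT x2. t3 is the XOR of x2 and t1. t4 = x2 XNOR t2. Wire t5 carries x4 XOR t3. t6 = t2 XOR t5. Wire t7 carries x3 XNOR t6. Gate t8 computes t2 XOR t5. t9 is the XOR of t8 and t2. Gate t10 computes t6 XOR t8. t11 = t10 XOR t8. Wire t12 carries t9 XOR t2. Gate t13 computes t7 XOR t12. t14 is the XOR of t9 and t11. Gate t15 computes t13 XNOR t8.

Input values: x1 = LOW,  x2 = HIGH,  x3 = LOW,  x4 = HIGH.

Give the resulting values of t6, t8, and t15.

t6 = LOW; t8 = LOW; t15 = LOW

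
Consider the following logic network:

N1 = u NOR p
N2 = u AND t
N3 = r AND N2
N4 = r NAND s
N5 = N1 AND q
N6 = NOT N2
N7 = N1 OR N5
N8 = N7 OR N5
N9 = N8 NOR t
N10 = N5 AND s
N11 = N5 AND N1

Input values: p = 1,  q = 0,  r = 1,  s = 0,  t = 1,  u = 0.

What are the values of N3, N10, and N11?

N1 = u NOR p = 0 NOR 1 = 0
N2 = u AND t = 0 AND 1 = 0
N3 = r AND N2 = 1 AND 0 = 0
N5 = N1 AND q = 0 AND 0 = 0
N10 = N5 AND s = 0 AND 0 = 0
N11 = N5 AND N1 = 0 AND 0 = 0

N3 = 0; N10 = 0; N11 = 0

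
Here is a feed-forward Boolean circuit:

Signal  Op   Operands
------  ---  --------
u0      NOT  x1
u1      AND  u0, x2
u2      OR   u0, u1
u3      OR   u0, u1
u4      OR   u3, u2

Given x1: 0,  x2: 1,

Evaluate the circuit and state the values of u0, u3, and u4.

u0 = NOT x1 = NOT 0 = 1
u1 = u0 AND x2 = 1 AND 1 = 1
u2 = u0 OR u1 = 1 OR 1 = 1
u3 = u0 OR u1 = 1 OR 1 = 1
u4 = u3 OR u2 = 1 OR 1 = 1

u0 = 1  u3 = 1  u4 = 1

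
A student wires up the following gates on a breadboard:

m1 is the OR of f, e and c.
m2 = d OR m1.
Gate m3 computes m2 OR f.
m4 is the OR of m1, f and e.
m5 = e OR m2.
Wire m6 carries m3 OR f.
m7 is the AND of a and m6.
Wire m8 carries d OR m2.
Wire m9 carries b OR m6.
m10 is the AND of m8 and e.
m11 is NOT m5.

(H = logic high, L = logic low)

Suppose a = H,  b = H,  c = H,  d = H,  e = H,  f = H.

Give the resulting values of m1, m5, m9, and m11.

m1 = f OR e OR c = H OR H OR H = H
m2 = d OR m1 = H OR H = H
m3 = m2 OR f = H OR H = H
m5 = e OR m2 = H OR H = H
m6 = m3 OR f = H OR H = H
m9 = b OR m6 = H OR H = H
m11 = NOT m5 = NOT H = L

m1 = H  m5 = H  m9 = H  m11 = L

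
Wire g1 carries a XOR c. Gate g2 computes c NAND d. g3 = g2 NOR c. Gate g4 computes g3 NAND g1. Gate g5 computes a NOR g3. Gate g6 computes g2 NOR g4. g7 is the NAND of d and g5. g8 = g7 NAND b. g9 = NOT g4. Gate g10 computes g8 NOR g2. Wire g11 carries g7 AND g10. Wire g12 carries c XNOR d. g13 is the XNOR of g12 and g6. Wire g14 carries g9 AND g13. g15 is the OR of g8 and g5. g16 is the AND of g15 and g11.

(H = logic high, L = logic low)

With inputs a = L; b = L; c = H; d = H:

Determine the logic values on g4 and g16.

g4 = H  g16 = L

g1 = a XOR c = L XOR H = H
g2 = c NAND d = H NAND H = L
g3 = g2 NOR c = L NOR H = L
g4 = g3 NAND g1 = L NAND H = H
g5 = a NOR g3 = L NOR L = H
g7 = d NAND g5 = H NAND H = L
g8 = g7 NAND b = L NAND L = H
g10 = g8 NOR g2 = H NOR L = L
g11 = g7 AND g10 = L AND L = L
g15 = g8 OR g5 = H OR H = H
g16 = g15 AND g11 = H AND L = L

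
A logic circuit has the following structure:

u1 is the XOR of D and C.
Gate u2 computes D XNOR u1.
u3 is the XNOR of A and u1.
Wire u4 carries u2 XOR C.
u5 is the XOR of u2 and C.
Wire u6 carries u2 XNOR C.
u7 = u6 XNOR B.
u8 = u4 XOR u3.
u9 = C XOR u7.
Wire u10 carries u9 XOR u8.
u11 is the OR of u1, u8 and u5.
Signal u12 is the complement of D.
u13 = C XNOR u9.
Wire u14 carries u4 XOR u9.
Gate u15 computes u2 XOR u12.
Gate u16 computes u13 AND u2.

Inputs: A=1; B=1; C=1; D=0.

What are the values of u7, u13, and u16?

u1 = D XOR C = 0 XOR 1 = 1
u2 = D XNOR u1 = 0 XNOR 1 = 0
u6 = u2 XNOR C = 0 XNOR 1 = 0
u7 = u6 XNOR B = 0 XNOR 1 = 0
u9 = C XOR u7 = 1 XOR 0 = 1
u13 = C XNOR u9 = 1 XNOR 1 = 1
u16 = u13 AND u2 = 1 AND 0 = 0

u7 = 0, u13 = 1, u16 = 0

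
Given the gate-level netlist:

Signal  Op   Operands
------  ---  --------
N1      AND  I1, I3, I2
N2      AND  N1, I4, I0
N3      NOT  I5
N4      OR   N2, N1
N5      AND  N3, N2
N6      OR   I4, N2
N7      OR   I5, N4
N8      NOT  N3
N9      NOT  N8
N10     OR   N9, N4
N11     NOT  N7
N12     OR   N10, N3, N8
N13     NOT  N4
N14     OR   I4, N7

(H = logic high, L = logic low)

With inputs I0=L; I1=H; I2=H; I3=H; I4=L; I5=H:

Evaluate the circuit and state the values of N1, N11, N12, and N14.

N1 = I1 AND I3 AND I2 = H AND H AND H = H
N2 = N1 AND I4 AND I0 = H AND L AND L = L
N3 = NOT I5 = NOT H = L
N4 = N2 OR N1 = L OR H = H
N7 = I5 OR N4 = H OR H = H
N8 = NOT N3 = NOT L = H
N9 = NOT N8 = NOT H = L
N10 = N9 OR N4 = L OR H = H
N11 = NOT N7 = NOT H = L
N12 = N10 OR N3 OR N8 = H OR L OR H = H
N14 = I4 OR N7 = L OR H = H

N1 = H, N11 = L, N12 = H, N14 = H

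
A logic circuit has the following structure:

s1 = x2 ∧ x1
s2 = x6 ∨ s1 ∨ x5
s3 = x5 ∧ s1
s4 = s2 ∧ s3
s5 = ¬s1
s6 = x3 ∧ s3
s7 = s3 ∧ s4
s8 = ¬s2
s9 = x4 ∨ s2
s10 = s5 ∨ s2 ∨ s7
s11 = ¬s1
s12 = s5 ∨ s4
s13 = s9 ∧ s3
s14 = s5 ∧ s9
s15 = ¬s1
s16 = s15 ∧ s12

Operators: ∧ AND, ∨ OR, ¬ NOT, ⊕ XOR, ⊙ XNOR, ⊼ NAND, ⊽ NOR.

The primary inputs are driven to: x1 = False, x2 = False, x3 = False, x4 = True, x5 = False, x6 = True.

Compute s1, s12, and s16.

s1 = False, s12 = True, s16 = True

s1 = x2 AND x1 = False AND False = False
s2 = x6 OR s1 OR x5 = True OR False OR False = True
s3 = x5 AND s1 = False AND False = False
s4 = s2 AND s3 = True AND False = False
s5 = NOT s1 = NOT False = True
s12 = s5 OR s4 = True OR False = True
s15 = NOT s1 = NOT False = True
s16 = s15 AND s12 = True AND True = True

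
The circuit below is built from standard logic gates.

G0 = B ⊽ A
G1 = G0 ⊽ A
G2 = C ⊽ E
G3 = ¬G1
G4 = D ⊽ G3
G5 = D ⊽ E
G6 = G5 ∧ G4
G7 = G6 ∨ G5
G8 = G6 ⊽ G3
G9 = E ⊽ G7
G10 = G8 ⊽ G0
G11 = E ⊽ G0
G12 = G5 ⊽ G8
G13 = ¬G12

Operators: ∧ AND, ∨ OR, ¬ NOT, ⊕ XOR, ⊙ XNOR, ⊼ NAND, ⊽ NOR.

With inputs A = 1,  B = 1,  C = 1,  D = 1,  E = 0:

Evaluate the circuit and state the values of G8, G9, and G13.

G8 = 0, G9 = 1, G13 = 0

G0 = B NOR A = 1 NOR 1 = 0
G1 = G0 NOR A = 0 NOR 1 = 0
G3 = NOT G1 = NOT 0 = 1
G4 = D NOR G3 = 1 NOR 1 = 0
G5 = D NOR E = 1 NOR 0 = 0
G6 = G5 AND G4 = 0 AND 0 = 0
G7 = G6 OR G5 = 0 OR 0 = 0
G8 = G6 NOR G3 = 0 NOR 1 = 0
G9 = E NOR G7 = 0 NOR 0 = 1
G12 = G5 NOR G8 = 0 NOR 0 = 1
G13 = NOT G12 = NOT 1 = 0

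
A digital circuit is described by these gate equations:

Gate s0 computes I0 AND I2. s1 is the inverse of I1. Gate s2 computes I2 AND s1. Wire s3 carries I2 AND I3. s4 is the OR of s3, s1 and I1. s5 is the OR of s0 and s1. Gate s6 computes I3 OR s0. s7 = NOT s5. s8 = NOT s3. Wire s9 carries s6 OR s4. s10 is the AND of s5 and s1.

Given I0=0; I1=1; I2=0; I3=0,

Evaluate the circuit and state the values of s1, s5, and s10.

s1 = 0, s5 = 0, s10 = 0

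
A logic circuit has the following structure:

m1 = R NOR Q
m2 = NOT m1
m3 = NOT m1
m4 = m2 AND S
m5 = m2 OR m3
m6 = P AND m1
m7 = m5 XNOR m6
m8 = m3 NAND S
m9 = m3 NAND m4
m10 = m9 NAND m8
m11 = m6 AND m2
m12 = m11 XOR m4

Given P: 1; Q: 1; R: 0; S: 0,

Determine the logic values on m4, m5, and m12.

m1 = R NOR Q = 0 NOR 1 = 0
m2 = NOT m1 = NOT 0 = 1
m3 = NOT m1 = NOT 0 = 1
m4 = m2 AND S = 1 AND 0 = 0
m5 = m2 OR m3 = 1 OR 1 = 1
m6 = P AND m1 = 1 AND 0 = 0
m11 = m6 AND m2 = 0 AND 1 = 0
m12 = m11 XOR m4 = 0 XOR 0 = 0

m4 = 0  m5 = 1  m12 = 0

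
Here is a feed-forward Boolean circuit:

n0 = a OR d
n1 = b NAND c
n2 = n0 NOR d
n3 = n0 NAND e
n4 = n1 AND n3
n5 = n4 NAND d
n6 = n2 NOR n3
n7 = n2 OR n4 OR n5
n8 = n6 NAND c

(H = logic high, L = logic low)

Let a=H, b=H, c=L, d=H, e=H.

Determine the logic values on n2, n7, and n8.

n0 = a OR d = H OR H = H
n1 = b NAND c = H NAND L = H
n2 = n0 NOR d = H NOR H = L
n3 = n0 NAND e = H NAND H = L
n4 = n1 AND n3 = H AND L = L
n5 = n4 NAND d = L NAND H = H
n6 = n2 NOR n3 = L NOR L = H
n7 = n2 OR n4 OR n5 = L OR L OR H = H
n8 = n6 NAND c = H NAND L = H

n2 = L  n7 = H  n8 = H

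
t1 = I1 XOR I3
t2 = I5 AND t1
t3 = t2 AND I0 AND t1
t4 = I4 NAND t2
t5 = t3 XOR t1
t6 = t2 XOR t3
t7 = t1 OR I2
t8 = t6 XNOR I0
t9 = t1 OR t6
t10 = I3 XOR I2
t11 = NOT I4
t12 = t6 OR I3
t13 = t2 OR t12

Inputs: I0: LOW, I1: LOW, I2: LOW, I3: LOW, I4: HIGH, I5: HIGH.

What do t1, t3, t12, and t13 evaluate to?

t1 = I1 XOR I3 = LOW XOR LOW = LOW
t2 = I5 AND t1 = HIGH AND LOW = LOW
t3 = t2 AND I0 AND t1 = LOW AND LOW AND LOW = LOW
t6 = t2 XOR t3 = LOW XOR LOW = LOW
t12 = t6 OR I3 = LOW OR LOW = LOW
t13 = t2 OR t12 = LOW OR LOW = LOW

t1 = LOW  t3 = LOW  t12 = LOW  t13 = LOW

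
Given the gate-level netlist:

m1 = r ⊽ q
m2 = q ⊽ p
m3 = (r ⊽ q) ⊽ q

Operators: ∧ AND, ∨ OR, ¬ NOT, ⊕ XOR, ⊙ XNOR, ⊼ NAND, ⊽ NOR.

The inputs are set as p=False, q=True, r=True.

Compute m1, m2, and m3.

m1 = True ⊽ True = False
m2 = True ⊽ False = False
m3 = (True ⊽ True) ⊽ True = False

m1 = False, m2 = False, m3 = False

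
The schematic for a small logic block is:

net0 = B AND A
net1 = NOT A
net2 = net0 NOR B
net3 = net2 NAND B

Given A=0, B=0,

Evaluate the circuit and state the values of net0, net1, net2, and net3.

net0 = 0  net1 = 1  net2 = 1  net3 = 1

net0 = B AND A = 0 AND 0 = 0
net1 = NOT A = NOT 0 = 1
net2 = net0 NOR B = 0 NOR 0 = 1
net3 = net2 NAND B = 1 NAND 0 = 1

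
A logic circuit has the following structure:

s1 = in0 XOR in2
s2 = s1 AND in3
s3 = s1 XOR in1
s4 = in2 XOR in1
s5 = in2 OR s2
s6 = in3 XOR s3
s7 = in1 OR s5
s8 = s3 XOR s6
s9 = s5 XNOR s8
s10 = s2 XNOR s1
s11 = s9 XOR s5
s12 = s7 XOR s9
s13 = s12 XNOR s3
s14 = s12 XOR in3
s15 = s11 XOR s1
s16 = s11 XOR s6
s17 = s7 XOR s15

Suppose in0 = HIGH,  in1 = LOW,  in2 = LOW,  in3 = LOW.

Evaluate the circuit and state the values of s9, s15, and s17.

s9 = HIGH; s15 = LOW; s17 = LOW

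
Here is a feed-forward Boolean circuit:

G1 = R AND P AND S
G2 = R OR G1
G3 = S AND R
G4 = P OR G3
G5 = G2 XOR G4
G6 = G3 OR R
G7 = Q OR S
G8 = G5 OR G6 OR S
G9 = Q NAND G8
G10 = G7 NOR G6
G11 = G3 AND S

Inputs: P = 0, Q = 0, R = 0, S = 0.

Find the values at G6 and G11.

G3 = S AND R = 0 AND 0 = 0
G6 = G3 OR R = 0 OR 0 = 0
G11 = G3 AND S = 0 AND 0 = 0

G6 = 0  G11 = 0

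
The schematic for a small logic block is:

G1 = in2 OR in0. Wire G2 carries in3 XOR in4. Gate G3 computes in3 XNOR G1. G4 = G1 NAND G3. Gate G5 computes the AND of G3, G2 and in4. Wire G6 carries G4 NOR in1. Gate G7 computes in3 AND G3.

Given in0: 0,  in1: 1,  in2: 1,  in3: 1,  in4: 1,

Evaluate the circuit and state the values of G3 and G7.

G1 = in2 OR in0 = 1 OR 0 = 1
G3 = in3 XNOR G1 = 1 XNOR 1 = 1
G7 = in3 AND G3 = 1 AND 1 = 1

G3 = 1; G7 = 1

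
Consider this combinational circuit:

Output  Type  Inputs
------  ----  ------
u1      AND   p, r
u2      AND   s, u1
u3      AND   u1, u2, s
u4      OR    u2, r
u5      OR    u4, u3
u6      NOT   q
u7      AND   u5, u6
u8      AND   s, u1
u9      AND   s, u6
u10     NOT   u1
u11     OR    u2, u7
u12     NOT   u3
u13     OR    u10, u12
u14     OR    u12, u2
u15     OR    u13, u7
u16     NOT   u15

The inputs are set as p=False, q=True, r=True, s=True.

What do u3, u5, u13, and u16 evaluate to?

u3 = False, u5 = True, u13 = True, u16 = False

u1 = p AND r = False AND True = False
u2 = s AND u1 = True AND False = False
u3 = u1 AND u2 AND s = False AND False AND True = False
u4 = u2 OR r = False OR True = True
u5 = u4 OR u3 = True OR False = True
u6 = NOT q = NOT True = False
u7 = u5 AND u6 = True AND False = False
u10 = NOT u1 = NOT False = True
u12 = NOT u3 = NOT False = True
u13 = u10 OR u12 = True OR True = True
u15 = u13 OR u7 = True OR False = True
u16 = NOT u15 = NOT True = False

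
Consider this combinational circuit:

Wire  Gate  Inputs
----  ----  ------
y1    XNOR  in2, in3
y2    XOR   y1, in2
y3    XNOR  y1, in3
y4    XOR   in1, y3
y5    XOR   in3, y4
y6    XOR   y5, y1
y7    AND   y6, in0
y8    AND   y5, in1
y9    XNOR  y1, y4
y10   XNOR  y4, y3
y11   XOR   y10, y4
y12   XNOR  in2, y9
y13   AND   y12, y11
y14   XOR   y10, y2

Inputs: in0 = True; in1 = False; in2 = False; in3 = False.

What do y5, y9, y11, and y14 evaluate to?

y1 = in2 XNOR in3 = False XNOR False = True
y2 = y1 XOR in2 = True XOR False = True
y3 = y1 XNOR in3 = True XNOR False = False
y4 = in1 XOR y3 = False XOR False = False
y5 = in3 XOR y4 = False XOR False = False
y9 = y1 XNOR y4 = True XNOR False = False
y10 = y4 XNOR y3 = False XNOR False = True
y11 = y10 XOR y4 = True XOR False = True
y14 = y10 XOR y2 = True XOR True = False

y5 = False, y9 = False, y11 = True, y14 = False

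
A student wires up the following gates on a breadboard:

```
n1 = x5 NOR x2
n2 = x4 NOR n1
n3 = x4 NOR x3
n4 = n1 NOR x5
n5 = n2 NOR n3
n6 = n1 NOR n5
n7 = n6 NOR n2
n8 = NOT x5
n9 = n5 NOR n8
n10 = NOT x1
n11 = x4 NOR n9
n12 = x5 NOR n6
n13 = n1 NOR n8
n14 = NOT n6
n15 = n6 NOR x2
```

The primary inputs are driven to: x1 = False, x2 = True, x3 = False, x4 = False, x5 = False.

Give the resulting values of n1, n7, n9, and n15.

n1 = False, n7 = False, n9 = False, n15 = False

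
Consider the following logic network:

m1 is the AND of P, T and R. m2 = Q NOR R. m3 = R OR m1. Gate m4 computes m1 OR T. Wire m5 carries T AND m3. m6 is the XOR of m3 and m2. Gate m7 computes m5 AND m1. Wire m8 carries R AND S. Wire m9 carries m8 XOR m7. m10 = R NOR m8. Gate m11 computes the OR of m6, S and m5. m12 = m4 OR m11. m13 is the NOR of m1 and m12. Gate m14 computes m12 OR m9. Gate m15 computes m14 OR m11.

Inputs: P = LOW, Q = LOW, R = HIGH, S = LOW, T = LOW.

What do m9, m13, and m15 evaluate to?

m9 = LOW, m13 = LOW, m15 = HIGH

m1 = P AND T AND R = LOW AND LOW AND HIGH = LOW
m2 = Q NOR R = LOW NOR HIGH = LOW
m3 = R OR m1 = HIGH OR LOW = HIGH
m4 = m1 OR T = LOW OR LOW = LOW
m5 = T AND m3 = LOW AND HIGH = LOW
m6 = m3 XOR m2 = HIGH XOR LOW = HIGH
m7 = m5 AND m1 = LOW AND LOW = LOW
m8 = R AND S = HIGH AND LOW = LOW
m9 = m8 XOR m7 = LOW XOR LOW = LOW
m11 = m6 OR S OR m5 = HIGH OR LOW OR LOW = HIGH
m12 = m4 OR m11 = LOW OR HIGH = HIGH
m13 = m1 NOR m12 = LOW NOR HIGH = LOW
m14 = m12 OR m9 = HIGH OR LOW = HIGH
m15 = m14 OR m11 = HIGH OR HIGH = HIGH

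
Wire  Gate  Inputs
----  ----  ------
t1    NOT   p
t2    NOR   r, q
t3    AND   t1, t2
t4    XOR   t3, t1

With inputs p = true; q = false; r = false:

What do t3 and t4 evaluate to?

t3 = false, t4 = false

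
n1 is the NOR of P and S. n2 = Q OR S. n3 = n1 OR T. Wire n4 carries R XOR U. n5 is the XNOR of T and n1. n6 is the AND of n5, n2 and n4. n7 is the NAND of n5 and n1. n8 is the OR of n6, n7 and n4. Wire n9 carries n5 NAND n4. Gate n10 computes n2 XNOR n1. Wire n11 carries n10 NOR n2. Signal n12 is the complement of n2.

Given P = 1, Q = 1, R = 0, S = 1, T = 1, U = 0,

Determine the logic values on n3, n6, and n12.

n3 = 1, n6 = 0, n12 = 0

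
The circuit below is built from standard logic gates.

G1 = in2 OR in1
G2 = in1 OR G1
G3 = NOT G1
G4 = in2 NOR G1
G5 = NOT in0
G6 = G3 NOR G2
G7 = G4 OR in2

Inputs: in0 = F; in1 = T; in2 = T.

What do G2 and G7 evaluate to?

G2 = T  G7 = T

G1 = in2 OR in1 = T OR T = T
G2 = in1 OR G1 = T OR T = T
G4 = in2 NOR G1 = T NOR T = F
G7 = G4 OR in2 = F OR T = T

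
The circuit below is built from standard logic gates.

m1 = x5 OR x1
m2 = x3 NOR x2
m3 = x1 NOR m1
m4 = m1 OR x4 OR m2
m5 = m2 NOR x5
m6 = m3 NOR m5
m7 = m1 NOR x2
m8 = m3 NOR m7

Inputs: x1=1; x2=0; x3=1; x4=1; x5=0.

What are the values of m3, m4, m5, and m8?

m3 = 0  m4 = 1  m5 = 1  m8 = 1

m1 = x5 OR x1 = 0 OR 1 = 1
m2 = x3 NOR x2 = 1 NOR 0 = 0
m3 = x1 NOR m1 = 1 NOR 1 = 0
m4 = m1 OR x4 OR m2 = 1 OR 1 OR 0 = 1
m5 = m2 NOR x5 = 0 NOR 0 = 1
m7 = m1 NOR x2 = 1 NOR 0 = 0
m8 = m3 NOR m7 = 0 NOR 0 = 1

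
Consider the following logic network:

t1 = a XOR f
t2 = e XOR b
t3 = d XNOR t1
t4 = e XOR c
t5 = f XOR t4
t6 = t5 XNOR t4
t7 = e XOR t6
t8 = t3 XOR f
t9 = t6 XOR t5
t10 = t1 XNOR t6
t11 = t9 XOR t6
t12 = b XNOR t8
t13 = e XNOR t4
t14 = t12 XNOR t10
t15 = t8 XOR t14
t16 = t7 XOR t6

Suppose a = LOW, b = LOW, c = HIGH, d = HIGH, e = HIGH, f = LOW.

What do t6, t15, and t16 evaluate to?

t6 = HIGH, t15 = LOW, t16 = HIGH

t1 = a XOR f = LOW XOR LOW = LOW
t3 = d XNOR t1 = HIGH XNOR LOW = LOW
t4 = e XOR c = HIGH XOR HIGH = LOW
t5 = f XOR t4 = LOW XOR LOW = LOW
t6 = t5 XNOR t4 = LOW XNOR LOW = HIGH
t7 = e XOR t6 = HIGH XOR HIGH = LOW
t8 = t3 XOR f = LOW XOR LOW = LOW
t10 = t1 XNOR t6 = LOW XNOR HIGH = LOW
t12 = b XNOR t8 = LOW XNOR LOW = HIGH
t14 = t12 XNOR t10 = HIGH XNOR LOW = LOW
t15 = t8 XOR t14 = LOW XOR LOW = LOW
t16 = t7 XOR t6 = LOW XOR HIGH = HIGH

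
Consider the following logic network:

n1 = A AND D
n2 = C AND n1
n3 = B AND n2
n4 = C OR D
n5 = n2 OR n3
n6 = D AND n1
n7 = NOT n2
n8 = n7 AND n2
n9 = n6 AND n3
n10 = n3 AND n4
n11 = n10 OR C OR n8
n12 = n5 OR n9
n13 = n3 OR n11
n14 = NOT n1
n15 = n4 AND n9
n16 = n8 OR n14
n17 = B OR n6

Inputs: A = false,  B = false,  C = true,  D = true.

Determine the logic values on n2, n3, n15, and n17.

n2 = false; n3 = false; n15 = false; n17 = false

n1 = A AND D = false AND true = false
n2 = C AND n1 = true AND false = false
n3 = B AND n2 = false AND false = false
n4 = C OR D = true OR true = true
n6 = D AND n1 = true AND false = false
n9 = n6 AND n3 = false AND false = false
n15 = n4 AND n9 = true AND false = false
n17 = B OR n6 = false OR false = false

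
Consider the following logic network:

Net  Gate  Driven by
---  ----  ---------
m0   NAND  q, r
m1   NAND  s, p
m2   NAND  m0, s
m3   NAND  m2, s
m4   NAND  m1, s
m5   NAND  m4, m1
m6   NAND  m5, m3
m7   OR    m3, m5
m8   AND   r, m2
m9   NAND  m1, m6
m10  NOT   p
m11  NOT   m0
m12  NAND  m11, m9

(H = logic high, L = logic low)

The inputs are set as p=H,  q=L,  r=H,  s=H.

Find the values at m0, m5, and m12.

m0 = q NAND r = L NAND H = H
m1 = s NAND p = H NAND H = L
m2 = m0 NAND s = H NAND H = L
m3 = m2 NAND s = L NAND H = H
m4 = m1 NAND s = L NAND H = H
m5 = m4 NAND m1 = H NAND L = H
m6 = m5 NAND m3 = H NAND H = L
m9 = m1 NAND m6 = L NAND L = H
m11 = NOT m0 = NOT H = L
m12 = m11 NAND m9 = L NAND H = H

m0 = H  m5 = H  m12 = H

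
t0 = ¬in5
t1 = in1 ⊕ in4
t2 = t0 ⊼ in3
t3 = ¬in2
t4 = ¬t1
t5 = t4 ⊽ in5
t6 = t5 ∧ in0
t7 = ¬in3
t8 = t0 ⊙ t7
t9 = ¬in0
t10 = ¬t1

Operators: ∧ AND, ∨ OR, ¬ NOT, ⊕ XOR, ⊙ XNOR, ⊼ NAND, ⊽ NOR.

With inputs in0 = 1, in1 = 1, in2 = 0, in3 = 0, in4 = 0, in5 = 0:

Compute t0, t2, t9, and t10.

t0 = 1, t2 = 1, t9 = 0, t10 = 0

t0 = NOT in5 = NOT 0 = 1
t1 = in1 XOR in4 = 1 XOR 0 = 1
t2 = t0 NAND in3 = 1 NAND 0 = 1
t9 = NOT in0 = NOT 1 = 0
t10 = NOT t1 = NOT 1 = 0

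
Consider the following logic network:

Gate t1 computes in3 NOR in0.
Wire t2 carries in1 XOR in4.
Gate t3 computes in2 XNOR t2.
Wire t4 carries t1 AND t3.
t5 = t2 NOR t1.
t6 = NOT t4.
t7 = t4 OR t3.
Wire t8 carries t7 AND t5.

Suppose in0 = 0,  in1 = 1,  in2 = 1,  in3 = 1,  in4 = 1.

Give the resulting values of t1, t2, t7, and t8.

t1 = 0; t2 = 0; t7 = 0; t8 = 0

t1 = in3 NOR in0 = 1 NOR 0 = 0
t2 = in1 XOR in4 = 1 XOR 1 = 0
t3 = in2 XNOR t2 = 1 XNOR 0 = 0
t4 = t1 AND t3 = 0 AND 0 = 0
t5 = t2 NOR t1 = 0 NOR 0 = 1
t7 = t4 OR t3 = 0 OR 0 = 0
t8 = t7 AND t5 = 0 AND 1 = 0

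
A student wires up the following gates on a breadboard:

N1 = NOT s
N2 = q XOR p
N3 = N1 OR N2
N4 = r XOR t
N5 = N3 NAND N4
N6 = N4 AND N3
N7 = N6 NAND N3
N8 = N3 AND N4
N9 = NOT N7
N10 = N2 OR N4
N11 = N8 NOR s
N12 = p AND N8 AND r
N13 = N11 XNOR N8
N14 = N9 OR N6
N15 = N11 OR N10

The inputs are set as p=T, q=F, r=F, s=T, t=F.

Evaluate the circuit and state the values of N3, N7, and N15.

N1 = NOT s = NOT T = F
N2 = q XOR p = F XOR T = T
N3 = N1 OR N2 = F OR T = T
N4 = r XOR t = F XOR F = F
N6 = N4 AND N3 = F AND T = F
N7 = N6 NAND N3 = F NAND T = T
N8 = N3 AND N4 = T AND F = F
N10 = N2 OR N4 = T OR F = T
N11 = N8 NOR s = F NOR T = F
N15 = N11 OR N10 = F OR T = T

N3 = T, N7 = T, N15 = T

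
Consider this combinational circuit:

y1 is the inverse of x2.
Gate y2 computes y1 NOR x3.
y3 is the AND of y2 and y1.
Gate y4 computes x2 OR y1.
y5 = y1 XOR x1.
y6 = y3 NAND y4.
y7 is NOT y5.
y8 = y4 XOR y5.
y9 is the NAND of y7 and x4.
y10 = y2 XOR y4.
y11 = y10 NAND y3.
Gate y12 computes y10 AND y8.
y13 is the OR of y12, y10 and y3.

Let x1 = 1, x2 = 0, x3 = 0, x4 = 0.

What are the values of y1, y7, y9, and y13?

y1 = NOT x2 = NOT 0 = 1
y2 = y1 NOR x3 = 1 NOR 0 = 0
y3 = y2 AND y1 = 0 AND 1 = 0
y4 = x2 OR y1 = 0 OR 1 = 1
y5 = y1 XOR x1 = 1 XOR 1 = 0
y7 = NOT y5 = NOT 0 = 1
y8 = y4 XOR y5 = 1 XOR 0 = 1
y9 = y7 NAND x4 = 1 NAND 0 = 1
y10 = y2 XOR y4 = 0 XOR 1 = 1
y12 = y10 AND y8 = 1 AND 1 = 1
y13 = y12 OR y10 OR y3 = 1 OR 1 OR 0 = 1

y1 = 1, y7 = 1, y9 = 1, y13 = 1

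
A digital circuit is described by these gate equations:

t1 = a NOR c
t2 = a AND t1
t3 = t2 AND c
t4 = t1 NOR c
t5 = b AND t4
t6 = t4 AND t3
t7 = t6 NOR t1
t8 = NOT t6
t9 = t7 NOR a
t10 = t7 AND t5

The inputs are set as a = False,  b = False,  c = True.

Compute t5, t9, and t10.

t5 = False; t9 = False; t10 = False

t1 = a NOR c = False NOR True = False
t2 = a AND t1 = False AND False = False
t3 = t2 AND c = False AND True = False
t4 = t1 NOR c = False NOR True = False
t5 = b AND t4 = False AND False = False
t6 = t4 AND t3 = False AND False = False
t7 = t6 NOR t1 = False NOR False = True
t9 = t7 NOR a = True NOR False = False
t10 = t7 AND t5 = True AND False = False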